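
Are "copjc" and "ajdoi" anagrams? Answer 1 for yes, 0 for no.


Strings: "copjc", "ajdoi"
Sorted first:  ccjop
Sorted second: adijo
Differ at position 0: 'c' vs 'a' => not anagrams

0


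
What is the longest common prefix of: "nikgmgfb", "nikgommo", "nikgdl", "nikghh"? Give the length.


Words: nikgmgfb, nikgommo, nikgdl, nikghh
  Position 0: all 'n' => match
  Position 1: all 'i' => match
  Position 2: all 'k' => match
  Position 3: all 'g' => match
  Position 4: ('m', 'o', 'd', 'h') => mismatch, stop
LCP = "nikg" (length 4)

4


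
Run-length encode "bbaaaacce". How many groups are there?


Input: bbaaaacce
Scanning for consecutive runs:
  Group 1: 'b' x 2 (positions 0-1)
  Group 2: 'a' x 4 (positions 2-5)
  Group 3: 'c' x 2 (positions 6-7)
  Group 4: 'e' x 1 (positions 8-8)
Total groups: 4

4


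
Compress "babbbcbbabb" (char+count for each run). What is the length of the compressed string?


Input: babbbcbbabb
Runs:
  'b' x 1 => "b1"
  'a' x 1 => "a1"
  'b' x 3 => "b3"
  'c' x 1 => "c1"
  'b' x 2 => "b2"
  'a' x 1 => "a1"
  'b' x 2 => "b2"
Compressed: "b1a1b3c1b2a1b2"
Compressed length: 14

14


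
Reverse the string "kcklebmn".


Input: kcklebmn
Reading characters right to left:
  Position 7: 'n'
  Position 6: 'm'
  Position 5: 'b'
  Position 4: 'e'
  Position 3: 'l'
  Position 2: 'k'
  Position 1: 'c'
  Position 0: 'k'
Reversed: nmbelkck

nmbelkck


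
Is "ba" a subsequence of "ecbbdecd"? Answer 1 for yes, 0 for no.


Check if "ba" is a subsequence of "ecbbdecd"
Greedy scan:
  Position 0 ('e'): no match needed
  Position 1 ('c'): no match needed
  Position 2 ('b'): matches sub[0] = 'b'
  Position 3 ('b'): no match needed
  Position 4 ('d'): no match needed
  Position 5 ('e'): no match needed
  Position 6 ('c'): no match needed
  Position 7 ('d'): no match needed
Only matched 1/2 characters => not a subsequence

0


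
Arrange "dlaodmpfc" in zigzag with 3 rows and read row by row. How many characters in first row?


Zigzag "dlaodmpfc" into 3 rows:
Placing characters:
  'd' => row 0
  'l' => row 1
  'a' => row 2
  'o' => row 1
  'd' => row 0
  'm' => row 1
  'p' => row 2
  'f' => row 1
  'c' => row 0
Rows:
  Row 0: "ddc"
  Row 1: "lomf"
  Row 2: "ap"
First row length: 3

3


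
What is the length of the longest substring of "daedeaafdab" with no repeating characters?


Input: "daedeaafdab"
Sliding window (track last position of each char):
  Position 0 ('d'): window [0,0] length 1 -- new best
  Position 1 ('a'): window [0,1] length 2 -- new best
  Position 2 ('e'): window [0,2] length 3 -- new best
  Position 3 ('d'): repeat (last at 0), move window start to 1
  Position 3 ('d'): window [1,3] length 3
  Position 4 ('e'): repeat (last at 2), move window start to 3
  Position 4 ('e'): window [3,4] length 2
  Position 5 ('a'): window [3,5] length 3
  Position 6 ('a'): repeat (last at 5), move window start to 6
  Position 6 ('a'): window [6,6] length 1
  Position 7 ('f'): window [6,7] length 2
  Position 8 ('d'): window [6,8] length 3
  Position 9 ('a'): repeat (last at 6), move window start to 7
  Position 9 ('a'): window [7,9] length 3
  Position 10 ('b'): window [7,10] length 4 -- new best
Longest substring with no repeats: "fdab" with length 4

4


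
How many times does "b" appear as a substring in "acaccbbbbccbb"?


Searching for "b" in "acaccbbbbccbb"
Scanning each position:
  Position 0: "a" => no
  Position 1: "c" => no
  Position 2: "a" => no
  Position 3: "c" => no
  Position 4: "c" => no
  Position 5: "b" => MATCH
  Position 6: "b" => MATCH
  Position 7: "b" => MATCH
  Position 8: "b" => MATCH
  Position 9: "c" => no
  Position 10: "c" => no
  Position 11: "b" => MATCH
  Position 12: "b" => MATCH
Total occurrences: 6

6


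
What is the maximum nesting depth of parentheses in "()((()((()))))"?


Input: "()((()((()))))"
Tracking depth:
  Position 0 '(': depth becomes 1
  Position 1 ')': depth becomes 0
  Position 2 '(': depth becomes 1
  Position 3 '(': depth becomes 2
  Position 4 '(': depth becomes 3
  Position 5 ')': depth becomes 2
  Position 6 '(': depth becomes 3
  Position 7 '(': depth becomes 4
  Position 8 '(': depth becomes 5
  Position 9 ')': depth becomes 4
  Position 10 ')': depth becomes 3
  Position 11 ')': depth becomes 2
  Position 12 ')': depth becomes 1
  Position 13 ')': depth becomes 0
Maximum depth reached: 5

5


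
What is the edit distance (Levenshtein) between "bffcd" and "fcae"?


Computing edit distance: "bffcd" -> "fcae"
DP table:
           f    c    a    e
      0    1    2    3    4
  b   1    1    2    3    4
  f   2    1    2    3    4
  f   3    2    2    3    4
  c   4    3    2    3    4
  d   5    4    3    3    4
Edit distance = dp[5][4] = 4

4


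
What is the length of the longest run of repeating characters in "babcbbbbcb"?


Input: "babcbbbbcb"
Scanning for longest run:
  Position 1 ('a'): new char, reset run to 1
  Position 2 ('b'): new char, reset run to 1
  Position 3 ('c'): new char, reset run to 1
  Position 4 ('b'): new char, reset run to 1
  Position 5 ('b'): continues run of 'b', length=2
  Position 6 ('b'): continues run of 'b', length=3
  Position 7 ('b'): continues run of 'b', length=4
  Position 8 ('c'): new char, reset run to 1
  Position 9 ('b'): new char, reset run to 1
Longest run: 'b' with length 4

4


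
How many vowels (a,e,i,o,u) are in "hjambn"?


Input: hjambn
Checking each character:
  'h' at position 0: consonant
  'j' at position 1: consonant
  'a' at position 2: vowel (running total: 1)
  'm' at position 3: consonant
  'b' at position 4: consonant
  'n' at position 5: consonant
Total vowels: 1

1


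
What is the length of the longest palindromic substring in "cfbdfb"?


Input: "cfbdfb"
Checking substrings for palindromes:
  No multi-char palindromic substrings found
Longest palindromic substring: "c" with length 1

1


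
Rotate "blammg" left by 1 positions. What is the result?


Input: "blammg", rotate left by 1
First 1 characters: "b"
Remaining characters: "lammg"
Concatenate remaining + first: "lammg" + "b" = "lammgb"

lammgb


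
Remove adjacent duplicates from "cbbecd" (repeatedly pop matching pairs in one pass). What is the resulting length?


Input: cbbecd
Stack-based adjacent duplicate removal:
  Read 'c': push. Stack: c
  Read 'b': push. Stack: cb
  Read 'b': matches stack top 'b' => pop. Stack: c
  Read 'e': push. Stack: ce
  Read 'c': push. Stack: cec
  Read 'd': push. Stack: cecd
Final stack: "cecd" (length 4)

4


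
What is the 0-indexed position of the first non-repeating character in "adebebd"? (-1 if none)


Input: adebebd
Character frequencies:
  'a': 1
  'b': 2
  'd': 2
  'e': 2
Scanning left to right for freq == 1:
  Position 0 ('a'): unique! => answer = 0

0


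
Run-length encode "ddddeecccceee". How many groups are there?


Input: ddddeecccceee
Scanning for consecutive runs:
  Group 1: 'd' x 4 (positions 0-3)
  Group 2: 'e' x 2 (positions 4-5)
  Group 3: 'c' x 4 (positions 6-9)
  Group 4: 'e' x 3 (positions 10-12)
Total groups: 4

4


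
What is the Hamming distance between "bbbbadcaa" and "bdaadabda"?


Comparing "bbbbadcaa" and "bdaadabda" position by position:
  Position 0: 'b' vs 'b' => same
  Position 1: 'b' vs 'd' => differ
  Position 2: 'b' vs 'a' => differ
  Position 3: 'b' vs 'a' => differ
  Position 4: 'a' vs 'd' => differ
  Position 5: 'd' vs 'a' => differ
  Position 6: 'c' vs 'b' => differ
  Position 7: 'a' vs 'd' => differ
  Position 8: 'a' vs 'a' => same
Total differences (Hamming distance): 7

7


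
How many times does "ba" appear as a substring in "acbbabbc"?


Searching for "ba" in "acbbabbc"
Scanning each position:
  Position 0: "ac" => no
  Position 1: "cb" => no
  Position 2: "bb" => no
  Position 3: "ba" => MATCH
  Position 4: "ab" => no
  Position 5: "bb" => no
  Position 6: "bc" => no
Total occurrences: 1

1


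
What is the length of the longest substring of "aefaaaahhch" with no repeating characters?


Input: "aefaaaahhch"
Sliding window (track last position of each char):
  Position 0 ('a'): window [0,0] length 1 -- new best
  Position 1 ('e'): window [0,1] length 2 -- new best
  Position 2 ('f'): window [0,2] length 3 -- new best
  Position 3 ('a'): repeat (last at 0), move window start to 1
  Position 3 ('a'): window [1,3] length 3
  Position 4 ('a'): repeat (last at 3), move window start to 4
  Position 4 ('a'): window [4,4] length 1
  Position 5 ('a'): repeat (last at 4), move window start to 5
  Position 5 ('a'): window [5,5] length 1
  Position 6 ('a'): repeat (last at 5), move window start to 6
  Position 6 ('a'): window [6,6] length 1
  Position 7 ('h'): window [6,7] length 2
  Position 8 ('h'): repeat (last at 7), move window start to 8
  Position 8 ('h'): window [8,8] length 1
  Position 9 ('c'): window [8,9] length 2
  Position 10 ('h'): repeat (last at 8), move window start to 9
  Position 10 ('h'): window [9,10] length 2
Longest substring with no repeats: "aef" with length 3

3


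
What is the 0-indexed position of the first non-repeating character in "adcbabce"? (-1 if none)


Input: adcbabce
Character frequencies:
  'a': 2
  'b': 2
  'c': 2
  'd': 1
  'e': 1
Scanning left to right for freq == 1:
  Position 0 ('a'): freq=2, skip
  Position 1 ('d'): unique! => answer = 1

1


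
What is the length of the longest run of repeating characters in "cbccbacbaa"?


Input: "cbccbacbaa"
Scanning for longest run:
  Position 1 ('b'): new char, reset run to 1
  Position 2 ('c'): new char, reset run to 1
  Position 3 ('c'): continues run of 'c', length=2
  Position 4 ('b'): new char, reset run to 1
  Position 5 ('a'): new char, reset run to 1
  Position 6 ('c'): new char, reset run to 1
  Position 7 ('b'): new char, reset run to 1
  Position 8 ('a'): new char, reset run to 1
  Position 9 ('a'): continues run of 'a', length=2
Longest run: 'c' with length 2

2


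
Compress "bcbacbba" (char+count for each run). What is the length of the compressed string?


Input: bcbacbba
Runs:
  'b' x 1 => "b1"
  'c' x 1 => "c1"
  'b' x 1 => "b1"
  'a' x 1 => "a1"
  'c' x 1 => "c1"
  'b' x 2 => "b2"
  'a' x 1 => "a1"
Compressed: "b1c1b1a1c1b2a1"
Compressed length: 14

14


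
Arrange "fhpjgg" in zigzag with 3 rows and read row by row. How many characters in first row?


Zigzag "fhpjgg" into 3 rows:
Placing characters:
  'f' => row 0
  'h' => row 1
  'p' => row 2
  'j' => row 1
  'g' => row 0
  'g' => row 1
Rows:
  Row 0: "fg"
  Row 1: "hjg"
  Row 2: "p"
First row length: 2

2


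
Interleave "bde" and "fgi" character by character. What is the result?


Interleaving "bde" and "fgi":
  Position 0: 'b' from first, 'f' from second => "bf"
  Position 1: 'd' from first, 'g' from second => "dg"
  Position 2: 'e' from first, 'i' from second => "ei"
Result: bfdgei

bfdgei


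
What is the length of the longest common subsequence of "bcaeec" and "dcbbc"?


LCS of "bcaeec" and "dcbbc"
DP table:
           d    c    b    b    c
      0    0    0    0    0    0
  b   0    0    0    1    1    1
  c   0    0    1    1    1    2
  a   0    0    1    1    1    2
  e   0    0    1    1    1    2
  e   0    0    1    1    1    2
  c   0    0    1    1    1    2
LCS length = dp[6][5] = 2

2


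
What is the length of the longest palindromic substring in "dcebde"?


Input: "dcebde"
Checking substrings for palindromes:
  No multi-char palindromic substrings found
Longest palindromic substring: "d" with length 1

1


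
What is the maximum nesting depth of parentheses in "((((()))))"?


Input: "((((()))))"
Tracking depth:
  Position 0 '(': depth becomes 1
  Position 1 '(': depth becomes 2
  Position 2 '(': depth becomes 3
  Position 3 '(': depth becomes 4
  Position 4 '(': depth becomes 5
  Position 5 ')': depth becomes 4
  Position 6 ')': depth becomes 3
  Position 7 ')': depth becomes 2
  Position 8 ')': depth becomes 1
  Position 9 ')': depth becomes 0
Maximum depth reached: 5

5


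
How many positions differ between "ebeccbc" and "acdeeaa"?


Comparing "ebeccbc" and "acdeeaa" position by position:
  Position 0: 'e' vs 'a' => DIFFER
  Position 1: 'b' vs 'c' => DIFFER
  Position 2: 'e' vs 'd' => DIFFER
  Position 3: 'c' vs 'e' => DIFFER
  Position 4: 'c' vs 'e' => DIFFER
  Position 5: 'b' vs 'a' => DIFFER
  Position 6: 'c' vs 'a' => DIFFER
Positions that differ: 7

7


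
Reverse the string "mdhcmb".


Input: mdhcmb
Reading characters right to left:
  Position 5: 'b'
  Position 4: 'm'
  Position 3: 'c'
  Position 2: 'h'
  Position 1: 'd'
  Position 0: 'm'
Reversed: bmchdm

bmchdm


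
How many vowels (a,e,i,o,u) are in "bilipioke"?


Input: bilipioke
Checking each character:
  'b' at position 0: consonant
  'i' at position 1: vowel (running total: 1)
  'l' at position 2: consonant
  'i' at position 3: vowel (running total: 2)
  'p' at position 4: consonant
  'i' at position 5: vowel (running total: 3)
  'o' at position 6: vowel (running total: 4)
  'k' at position 7: consonant
  'e' at position 8: vowel (running total: 5)
Total vowels: 5

5


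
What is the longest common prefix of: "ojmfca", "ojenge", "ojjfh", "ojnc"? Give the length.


Words: ojmfca, ojenge, ojjfh, ojnc
  Position 0: all 'o' => match
  Position 1: all 'j' => match
  Position 2: ('m', 'e', 'j', 'n') => mismatch, stop
LCP = "oj" (length 2)

2


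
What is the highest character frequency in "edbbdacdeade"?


Input: edbbdacdeade
Character counts:
  'a': 2
  'b': 2
  'c': 1
  'd': 4
  'e': 3
Maximum frequency: 4

4


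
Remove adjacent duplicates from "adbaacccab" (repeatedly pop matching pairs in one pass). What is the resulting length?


Input: adbaacccab
Stack-based adjacent duplicate removal:
  Read 'a': push. Stack: a
  Read 'd': push. Stack: ad
  Read 'b': push. Stack: adb
  Read 'a': push. Stack: adba
  Read 'a': matches stack top 'a' => pop. Stack: adb
  Read 'c': push. Stack: adbc
  Read 'c': matches stack top 'c' => pop. Stack: adb
  Read 'c': push. Stack: adbc
  Read 'a': push. Stack: adbca
  Read 'b': push. Stack: adbcab
Final stack: "adbcab" (length 6)

6


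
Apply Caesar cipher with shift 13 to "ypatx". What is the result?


Caesar cipher: shift "ypatx" by 13
  'y' (pos 24) + 13 = pos 11 = 'l'
  'p' (pos 15) + 13 = pos 2 = 'c'
  'a' (pos 0) + 13 = pos 13 = 'n'
  't' (pos 19) + 13 = pos 6 = 'g'
  'x' (pos 23) + 13 = pos 10 = 'k'
Result: lcngk

lcngk


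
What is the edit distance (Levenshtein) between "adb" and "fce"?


Computing edit distance: "adb" -> "fce"
DP table:
           f    c    e
      0    1    2    3
  a   1    1    2    3
  d   2    2    2    3
  b   3    3    3    3
Edit distance = dp[3][3] = 3

3


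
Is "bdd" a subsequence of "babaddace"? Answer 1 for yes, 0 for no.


Check if "bdd" is a subsequence of "babaddace"
Greedy scan:
  Position 0 ('b'): matches sub[0] = 'b'
  Position 1 ('a'): no match needed
  Position 2 ('b'): no match needed
  Position 3 ('a'): no match needed
  Position 4 ('d'): matches sub[1] = 'd'
  Position 5 ('d'): matches sub[2] = 'd'
  Position 6 ('a'): no match needed
  Position 7 ('c'): no match needed
  Position 8 ('e'): no match needed
All 3 characters matched => is a subsequence

1


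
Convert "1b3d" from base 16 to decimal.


Input: "1b3d" in base 16
Positional expansion:
  Digit '1' (value 1) x 16^3 = 4096
  Digit 'b' (value 11) x 16^2 = 2816
  Digit '3' (value 3) x 16^1 = 48
  Digit 'd' (value 13) x 16^0 = 13
Sum = 6973

6973


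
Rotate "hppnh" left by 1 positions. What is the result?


Input: "hppnh", rotate left by 1
First 1 characters: "h"
Remaining characters: "ppnh"
Concatenate remaining + first: "ppnh" + "h" = "ppnhh"

ppnhh


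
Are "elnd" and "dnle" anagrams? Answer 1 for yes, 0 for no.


Strings: "elnd", "dnle"
Sorted first:  deln
Sorted second: deln
Sorted forms match => anagrams

1


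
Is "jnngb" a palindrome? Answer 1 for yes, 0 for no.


Input: jnngb
Reversed: bgnnj
  Compare pos 0 ('j') with pos 4 ('b'): MISMATCH
  Compare pos 1 ('n') with pos 3 ('g'): MISMATCH
Result: not a palindrome

0


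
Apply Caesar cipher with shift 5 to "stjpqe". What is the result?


Caesar cipher: shift "stjpqe" by 5
  's' (pos 18) + 5 = pos 23 = 'x'
  't' (pos 19) + 5 = pos 24 = 'y'
  'j' (pos 9) + 5 = pos 14 = 'o'
  'p' (pos 15) + 5 = pos 20 = 'u'
  'q' (pos 16) + 5 = pos 21 = 'v'
  'e' (pos 4) + 5 = pos 9 = 'j'
Result: xyouvj

xyouvj


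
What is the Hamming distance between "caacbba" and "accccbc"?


Comparing "caacbba" and "accccbc" position by position:
  Position 0: 'c' vs 'a' => differ
  Position 1: 'a' vs 'c' => differ
  Position 2: 'a' vs 'c' => differ
  Position 3: 'c' vs 'c' => same
  Position 4: 'b' vs 'c' => differ
  Position 5: 'b' vs 'b' => same
  Position 6: 'a' vs 'c' => differ
Total differences (Hamming distance): 5

5


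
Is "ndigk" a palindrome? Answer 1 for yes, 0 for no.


Input: ndigk
Reversed: kgidn
  Compare pos 0 ('n') with pos 4 ('k'): MISMATCH
  Compare pos 1 ('d') with pos 3 ('g'): MISMATCH
Result: not a palindrome

0


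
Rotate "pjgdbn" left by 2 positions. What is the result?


Input: "pjgdbn", rotate left by 2
First 2 characters: "pj"
Remaining characters: "gdbn"
Concatenate remaining + first: "gdbn" + "pj" = "gdbnpj"

gdbnpj


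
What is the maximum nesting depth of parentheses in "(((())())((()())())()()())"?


Input: "(((())())((()())())()()())"
Tracking depth:
  Position 0 '(': depth becomes 1
  Position 1 '(': depth becomes 2
  Position 2 '(': depth becomes 3
  Position 3 '(': depth becomes 4
  Position 4 ')': depth becomes 3
  Position 5 ')': depth becomes 2
  Position 6 '(': depth becomes 3
  Position 7 ')': depth becomes 2
  Position 8 ')': depth becomes 1
  Position 9 '(': depth becomes 2
  Position 10 '(': depth becomes 3
  Position 11 '(': depth becomes 4
  Position 12 ')': depth becomes 3
  Position 13 '(': depth becomes 4
  Position 14 ')': depth becomes 3
  Position 15 ')': depth becomes 2
  Position 16 '(': depth becomes 3
  Position 17 ')': depth becomes 2
  Position 18 ')': depth becomes 1
  Position 19 '(': depth becomes 2
  Position 20 ')': depth becomes 1
  Position 21 '(': depth becomes 2
  Position 22 ')': depth becomes 1
  Position 23 '(': depth becomes 2
  Position 24 ')': depth becomes 1
  Position 25 ')': depth becomes 0
Maximum depth reached: 4

4


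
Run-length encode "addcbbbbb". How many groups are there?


Input: addcbbbbb
Scanning for consecutive runs:
  Group 1: 'a' x 1 (positions 0-0)
  Group 2: 'd' x 2 (positions 1-2)
  Group 3: 'c' x 1 (positions 3-3)
  Group 4: 'b' x 5 (positions 4-8)
Total groups: 4

4


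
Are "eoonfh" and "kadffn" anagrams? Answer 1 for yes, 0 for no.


Strings: "eoonfh", "kadffn"
Sorted first:  efhnoo
Sorted second: adffkn
Differ at position 0: 'e' vs 'a' => not anagrams

0


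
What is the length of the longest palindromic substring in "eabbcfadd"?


Input: "eabbcfadd"
Checking substrings for palindromes:
  [2:4] "bb" (len 2) => palindrome
  [7:9] "dd" (len 2) => palindrome
Longest palindromic substring: "bb" with length 2

2


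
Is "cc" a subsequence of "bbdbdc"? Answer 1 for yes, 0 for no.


Check if "cc" is a subsequence of "bbdbdc"
Greedy scan:
  Position 0 ('b'): no match needed
  Position 1 ('b'): no match needed
  Position 2 ('d'): no match needed
  Position 3 ('b'): no match needed
  Position 4 ('d'): no match needed
  Position 5 ('c'): matches sub[0] = 'c'
Only matched 1/2 characters => not a subsequence

0


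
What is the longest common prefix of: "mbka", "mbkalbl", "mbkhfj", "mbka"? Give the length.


Words: mbka, mbkalbl, mbkhfj, mbka
  Position 0: all 'm' => match
  Position 1: all 'b' => match
  Position 2: all 'k' => match
  Position 3: ('a', 'a', 'h', 'a') => mismatch, stop
LCP = "mbk" (length 3)

3


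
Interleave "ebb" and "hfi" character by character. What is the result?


Interleaving "ebb" and "hfi":
  Position 0: 'e' from first, 'h' from second => "eh"
  Position 1: 'b' from first, 'f' from second => "bf"
  Position 2: 'b' from first, 'i' from second => "bi"
Result: ehbfbi

ehbfbi


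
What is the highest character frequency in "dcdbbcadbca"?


Input: dcdbbcadbca
Character counts:
  'a': 2
  'b': 3
  'c': 3
  'd': 3
Maximum frequency: 3

3


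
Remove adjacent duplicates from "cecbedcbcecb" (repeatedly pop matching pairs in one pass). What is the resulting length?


Input: cecbedcbcecb
Stack-based adjacent duplicate removal:
  Read 'c': push. Stack: c
  Read 'e': push. Stack: ce
  Read 'c': push. Stack: cec
  Read 'b': push. Stack: cecb
  Read 'e': push. Stack: cecbe
  Read 'd': push. Stack: cecbed
  Read 'c': push. Stack: cecbedc
  Read 'b': push. Stack: cecbedcb
  Read 'c': push. Stack: cecbedcbc
  Read 'e': push. Stack: cecbedcbce
  Read 'c': push. Stack: cecbedcbcec
  Read 'b': push. Stack: cecbedcbcecb
Final stack: "cecbedcbcecb" (length 12)

12


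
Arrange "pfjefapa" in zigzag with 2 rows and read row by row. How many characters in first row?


Zigzag "pfjefapa" into 2 rows:
Placing characters:
  'p' => row 0
  'f' => row 1
  'j' => row 0
  'e' => row 1
  'f' => row 0
  'a' => row 1
  'p' => row 0
  'a' => row 1
Rows:
  Row 0: "pjfp"
  Row 1: "feaa"
First row length: 4

4


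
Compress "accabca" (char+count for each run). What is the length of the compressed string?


Input: accabca
Runs:
  'a' x 1 => "a1"
  'c' x 2 => "c2"
  'a' x 1 => "a1"
  'b' x 1 => "b1"
  'c' x 1 => "c1"
  'a' x 1 => "a1"
Compressed: "a1c2a1b1c1a1"
Compressed length: 12

12


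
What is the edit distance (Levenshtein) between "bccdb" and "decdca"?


Computing edit distance: "bccdb" -> "decdca"
DP table:
           d    e    c    d    c    a
      0    1    2    3    4    5    6
  b   1    1    2    3    4    5    6
  c   2    2    2    2    3    4    5
  c   3    3    3    2    3    3    4
  d   4    3    4    3    2    3    4
  b   5    4    4    4    3    3    4
Edit distance = dp[5][6] = 4

4


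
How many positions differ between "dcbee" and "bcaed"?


Comparing "dcbee" and "bcaed" position by position:
  Position 0: 'd' vs 'b' => DIFFER
  Position 1: 'c' vs 'c' => same
  Position 2: 'b' vs 'a' => DIFFER
  Position 3: 'e' vs 'e' => same
  Position 4: 'e' vs 'd' => DIFFER
Positions that differ: 3

3


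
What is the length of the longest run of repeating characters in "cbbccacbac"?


Input: "cbbccacbac"
Scanning for longest run:
  Position 1 ('b'): new char, reset run to 1
  Position 2 ('b'): continues run of 'b', length=2
  Position 3 ('c'): new char, reset run to 1
  Position 4 ('c'): continues run of 'c', length=2
  Position 5 ('a'): new char, reset run to 1
  Position 6 ('c'): new char, reset run to 1
  Position 7 ('b'): new char, reset run to 1
  Position 8 ('a'): new char, reset run to 1
  Position 9 ('c'): new char, reset run to 1
Longest run: 'b' with length 2

2


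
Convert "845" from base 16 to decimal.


Input: "845" in base 16
Positional expansion:
  Digit '8' (value 8) x 16^2 = 2048
  Digit '4' (value 4) x 16^1 = 64
  Digit '5' (value 5) x 16^0 = 5
Sum = 2117

2117


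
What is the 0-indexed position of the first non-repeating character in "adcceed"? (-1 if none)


Input: adcceed
Character frequencies:
  'a': 1
  'c': 2
  'd': 2
  'e': 2
Scanning left to right for freq == 1:
  Position 0 ('a'): unique! => answer = 0

0


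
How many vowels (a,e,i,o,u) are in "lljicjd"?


Input: lljicjd
Checking each character:
  'l' at position 0: consonant
  'l' at position 1: consonant
  'j' at position 2: consonant
  'i' at position 3: vowel (running total: 1)
  'c' at position 4: consonant
  'j' at position 5: consonant
  'd' at position 6: consonant
Total vowels: 1

1


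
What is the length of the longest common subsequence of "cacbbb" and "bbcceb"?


LCS of "cacbbb" and "bbcceb"
DP table:
           b    b    c    c    e    b
      0    0    0    0    0    0    0
  c   0    0    0    1    1    1    1
  a   0    0    0    1    1    1    1
  c   0    0    0    1    2    2    2
  b   0    1    1    1    2    2    3
  b   0    1    2    2    2    2    3
  b   0    1    2    2    2    2    3
LCS length = dp[6][6] = 3

3


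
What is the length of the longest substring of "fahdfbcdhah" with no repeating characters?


Input: "fahdfbcdhah"
Sliding window (track last position of each char):
  Position 0 ('f'): window [0,0] length 1 -- new best
  Position 1 ('a'): window [0,1] length 2 -- new best
  Position 2 ('h'): window [0,2] length 3 -- new best
  Position 3 ('d'): window [0,3] length 4 -- new best
  Position 4 ('f'): repeat (last at 0), move window start to 1
  Position 4 ('f'): window [1,4] length 4
  Position 5 ('b'): window [1,5] length 5 -- new best
  Position 6 ('c'): window [1,6] length 6 -- new best
  Position 7 ('d'): repeat (last at 3), move window start to 4
  Position 7 ('d'): window [4,7] length 4
  Position 8 ('h'): window [4,8] length 5
  Position 9 ('a'): window [4,9] length 6
  Position 10 ('h'): repeat (last at 8), move window start to 9
  Position 10 ('h'): window [9,10] length 2
Longest substring with no repeats: "ahdfbc" with length 6

6


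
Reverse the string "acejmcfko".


Input: acejmcfko
Reading characters right to left:
  Position 8: 'o'
  Position 7: 'k'
  Position 6: 'f'
  Position 5: 'c'
  Position 4: 'm'
  Position 3: 'j'
  Position 2: 'e'
  Position 1: 'c'
  Position 0: 'a'
Reversed: okfcmjeca

okfcmjeca


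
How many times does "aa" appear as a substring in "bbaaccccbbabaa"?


Searching for "aa" in "bbaaccccbbabaa"
Scanning each position:
  Position 0: "bb" => no
  Position 1: "ba" => no
  Position 2: "aa" => MATCH
  Position 3: "ac" => no
  Position 4: "cc" => no
  Position 5: "cc" => no
  Position 6: "cc" => no
  Position 7: "cb" => no
  Position 8: "bb" => no
  Position 9: "ba" => no
  Position 10: "ab" => no
  Position 11: "ba" => no
  Position 12: "aa" => MATCH
Total occurrences: 2

2


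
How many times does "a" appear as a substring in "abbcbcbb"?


Searching for "a" in "abbcbcbb"
Scanning each position:
  Position 0: "a" => MATCH
  Position 1: "b" => no
  Position 2: "b" => no
  Position 3: "c" => no
  Position 4: "b" => no
  Position 5: "c" => no
  Position 6: "b" => no
  Position 7: "b" => no
Total occurrences: 1

1


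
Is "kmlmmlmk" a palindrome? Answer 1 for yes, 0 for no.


Input: kmlmmlmk
Reversed: kmlmmlmk
  Compare pos 0 ('k') with pos 7 ('k'): match
  Compare pos 1 ('m') with pos 6 ('m'): match
  Compare pos 2 ('l') with pos 5 ('l'): match
  Compare pos 3 ('m') with pos 4 ('m'): match
Result: palindrome

1


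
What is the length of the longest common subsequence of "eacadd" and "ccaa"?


LCS of "eacadd" and "ccaa"
DP table:
           c    c    a    a
      0    0    0    0    0
  e   0    0    0    0    0
  a   0    0    0    1    1
  c   0    1    1    1    1
  a   0    1    1    2    2
  d   0    1    1    2    2
  d   0    1    1    2    2
LCS length = dp[6][4] = 2

2


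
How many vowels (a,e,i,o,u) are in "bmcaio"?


Input: bmcaio
Checking each character:
  'b' at position 0: consonant
  'm' at position 1: consonant
  'c' at position 2: consonant
  'a' at position 3: vowel (running total: 1)
  'i' at position 4: vowel (running total: 2)
  'o' at position 5: vowel (running total: 3)
Total vowels: 3

3


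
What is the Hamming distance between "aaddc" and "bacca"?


Comparing "aaddc" and "bacca" position by position:
  Position 0: 'a' vs 'b' => differ
  Position 1: 'a' vs 'a' => same
  Position 2: 'd' vs 'c' => differ
  Position 3: 'd' vs 'c' => differ
  Position 4: 'c' vs 'a' => differ
Total differences (Hamming distance): 4

4


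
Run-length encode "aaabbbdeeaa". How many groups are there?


Input: aaabbbdeeaa
Scanning for consecutive runs:
  Group 1: 'a' x 3 (positions 0-2)
  Group 2: 'b' x 3 (positions 3-5)
  Group 3: 'd' x 1 (positions 6-6)
  Group 4: 'e' x 2 (positions 7-8)
  Group 5: 'a' x 2 (positions 9-10)
Total groups: 5

5


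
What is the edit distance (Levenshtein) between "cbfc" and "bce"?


Computing edit distance: "cbfc" -> "bce"
DP table:
           b    c    e
      0    1    2    3
  c   1    1    1    2
  b   2    1    2    2
  f   3    2    2    3
  c   4    3    2    3
Edit distance = dp[4][3] = 3

3


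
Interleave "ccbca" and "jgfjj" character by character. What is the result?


Interleaving "ccbca" and "jgfjj":
  Position 0: 'c' from first, 'j' from second => "cj"
  Position 1: 'c' from first, 'g' from second => "cg"
  Position 2: 'b' from first, 'f' from second => "bf"
  Position 3: 'c' from first, 'j' from second => "cj"
  Position 4: 'a' from first, 'j' from second => "aj"
Result: cjcgbfcjaj

cjcgbfcjaj


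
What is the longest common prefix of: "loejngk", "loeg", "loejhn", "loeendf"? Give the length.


Words: loejngk, loeg, loejhn, loeendf
  Position 0: all 'l' => match
  Position 1: all 'o' => match
  Position 2: all 'e' => match
  Position 3: ('j', 'g', 'j', 'e') => mismatch, stop
LCP = "loe" (length 3)

3


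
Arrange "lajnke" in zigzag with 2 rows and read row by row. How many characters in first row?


Zigzag "lajnke" into 2 rows:
Placing characters:
  'l' => row 0
  'a' => row 1
  'j' => row 0
  'n' => row 1
  'k' => row 0
  'e' => row 1
Rows:
  Row 0: "ljk"
  Row 1: "ane"
First row length: 3

3


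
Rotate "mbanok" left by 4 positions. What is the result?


Input: "mbanok", rotate left by 4
First 4 characters: "mban"
Remaining characters: "ok"
Concatenate remaining + first: "ok" + "mban" = "okmban"

okmban


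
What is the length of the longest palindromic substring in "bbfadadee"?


Input: "bbfadadee"
Checking substrings for palindromes:
  [3:6] "ada" (len 3) => palindrome
  [4:7] "dad" (len 3) => palindrome
  [0:2] "bb" (len 2) => palindrome
  [7:9] "ee" (len 2) => palindrome
Longest palindromic substring: "ada" with length 3

3


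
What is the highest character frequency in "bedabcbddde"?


Input: bedabcbddde
Character counts:
  'a': 1
  'b': 3
  'c': 1
  'd': 4
  'e': 2
Maximum frequency: 4

4


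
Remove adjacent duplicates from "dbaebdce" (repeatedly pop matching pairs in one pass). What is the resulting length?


Input: dbaebdce
Stack-based adjacent duplicate removal:
  Read 'd': push. Stack: d
  Read 'b': push. Stack: db
  Read 'a': push. Stack: dba
  Read 'e': push. Stack: dbae
  Read 'b': push. Stack: dbaeb
  Read 'd': push. Stack: dbaebd
  Read 'c': push. Stack: dbaebdc
  Read 'e': push. Stack: dbaebdce
Final stack: "dbaebdce" (length 8)

8


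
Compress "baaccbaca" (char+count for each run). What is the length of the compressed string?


Input: baaccbaca
Runs:
  'b' x 1 => "b1"
  'a' x 2 => "a2"
  'c' x 2 => "c2"
  'b' x 1 => "b1"
  'a' x 1 => "a1"
  'c' x 1 => "c1"
  'a' x 1 => "a1"
Compressed: "b1a2c2b1a1c1a1"
Compressed length: 14

14


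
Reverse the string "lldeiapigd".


Input: lldeiapigd
Reading characters right to left:
  Position 9: 'd'
  Position 8: 'g'
  Position 7: 'i'
  Position 6: 'p'
  Position 5: 'a'
  Position 4: 'i'
  Position 3: 'e'
  Position 2: 'd'
  Position 1: 'l'
  Position 0: 'l'
Reversed: dgipaiedll

dgipaiedll


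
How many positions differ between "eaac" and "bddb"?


Comparing "eaac" and "bddb" position by position:
  Position 0: 'e' vs 'b' => DIFFER
  Position 1: 'a' vs 'd' => DIFFER
  Position 2: 'a' vs 'd' => DIFFER
  Position 3: 'c' vs 'b' => DIFFER
Positions that differ: 4

4


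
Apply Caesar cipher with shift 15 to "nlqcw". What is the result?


Caesar cipher: shift "nlqcw" by 15
  'n' (pos 13) + 15 = pos 2 = 'c'
  'l' (pos 11) + 15 = pos 0 = 'a'
  'q' (pos 16) + 15 = pos 5 = 'f'
  'c' (pos 2) + 15 = pos 17 = 'r'
  'w' (pos 22) + 15 = pos 11 = 'l'
Result: cafrl

cafrl


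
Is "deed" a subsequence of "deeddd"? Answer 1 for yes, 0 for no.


Check if "deed" is a subsequence of "deeddd"
Greedy scan:
  Position 0 ('d'): matches sub[0] = 'd'
  Position 1 ('e'): matches sub[1] = 'e'
  Position 2 ('e'): matches sub[2] = 'e'
  Position 3 ('d'): matches sub[3] = 'd'
  Position 4 ('d'): no match needed
  Position 5 ('d'): no match needed
All 4 characters matched => is a subsequence

1


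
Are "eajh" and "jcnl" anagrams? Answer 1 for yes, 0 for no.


Strings: "eajh", "jcnl"
Sorted first:  aehj
Sorted second: cjln
Differ at position 0: 'a' vs 'c' => not anagrams

0


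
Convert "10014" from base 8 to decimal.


Input: "10014" in base 8
Positional expansion:
  Digit '1' (value 1) x 8^4 = 4096
  Digit '0' (value 0) x 8^3 = 0
  Digit '0' (value 0) x 8^2 = 0
  Digit '1' (value 1) x 8^1 = 8
  Digit '4' (value 4) x 8^0 = 4
Sum = 4108

4108


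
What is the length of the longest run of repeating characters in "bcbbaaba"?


Input: "bcbbaaba"
Scanning for longest run:
  Position 1 ('c'): new char, reset run to 1
  Position 2 ('b'): new char, reset run to 1
  Position 3 ('b'): continues run of 'b', length=2
  Position 4 ('a'): new char, reset run to 1
  Position 5 ('a'): continues run of 'a', length=2
  Position 6 ('b'): new char, reset run to 1
  Position 7 ('a'): new char, reset run to 1
Longest run: 'b' with length 2

2


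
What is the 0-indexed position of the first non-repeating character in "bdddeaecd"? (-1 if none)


Input: bdddeaecd
Character frequencies:
  'a': 1
  'b': 1
  'c': 1
  'd': 4
  'e': 2
Scanning left to right for freq == 1:
  Position 0 ('b'): unique! => answer = 0

0


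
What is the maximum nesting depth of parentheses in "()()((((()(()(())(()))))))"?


Input: "()()((((()(()(())(()))))))"
Tracking depth:
  Position 0 '(': depth becomes 1
  Position 1 ')': depth becomes 0
  Position 2 '(': depth becomes 1
  Position 3 ')': depth becomes 0
  Position 4 '(': depth becomes 1
  Position 5 '(': depth becomes 2
  Position 6 '(': depth becomes 3
  Position 7 '(': depth becomes 4
  Position 8 '(': depth becomes 5
  Position 9 ')': depth becomes 4
  Position 10 '(': depth becomes 5
  Position 11 '(': depth becomes 6
  Position 12 ')': depth becomes 5
  Position 13 '(': depth becomes 6
  Position 14 '(': depth becomes 7
  Position 15 ')': depth becomes 6
  Position 16 ')': depth becomes 5
  Position 17 '(': depth becomes 6
  Position 18 '(': depth becomes 7
  Position 19 ')': depth becomes 6
  Position 20 ')': depth becomes 5
  Position 21 ')': depth becomes 4
  Position 22 ')': depth becomes 3
  Position 23 ')': depth becomes 2
  Position 24 ')': depth becomes 1
  Position 25 ')': depth becomes 0
Maximum depth reached: 7

7


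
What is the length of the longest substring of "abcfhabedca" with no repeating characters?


Input: "abcfhabedca"
Sliding window (track last position of each char):
  Position 0 ('a'): window [0,0] length 1 -- new best
  Position 1 ('b'): window [0,1] length 2 -- new best
  Position 2 ('c'): window [0,2] length 3 -- new best
  Position 3 ('f'): window [0,3] length 4 -- new best
  Position 4 ('h'): window [0,4] length 5 -- new best
  Position 5 ('a'): repeat (last at 0), move window start to 1
  Position 5 ('a'): window [1,5] length 5
  Position 6 ('b'): repeat (last at 1), move window start to 2
  Position 6 ('b'): window [2,6] length 5
  Position 7 ('e'): window [2,7] length 6 -- new best
  Position 8 ('d'): window [2,8] length 7 -- new best
  Position 9 ('c'): repeat (last at 2), move window start to 3
  Position 9 ('c'): window [3,9] length 7
  Position 10 ('a'): repeat (last at 5), move window start to 6
  Position 10 ('a'): window [6,10] length 5
Longest substring with no repeats: "cfhabed" with length 7

7


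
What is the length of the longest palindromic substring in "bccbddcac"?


Input: "bccbddcac"
Checking substrings for palindromes:
  [0:4] "bccb" (len 4) => palindrome
  [6:9] "cac" (len 3) => palindrome
  [1:3] "cc" (len 2) => palindrome
  [4:6] "dd" (len 2) => palindrome
Longest palindromic substring: "bccb" with length 4

4


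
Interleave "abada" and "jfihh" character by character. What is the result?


Interleaving "abada" and "jfihh":
  Position 0: 'a' from first, 'j' from second => "aj"
  Position 1: 'b' from first, 'f' from second => "bf"
  Position 2: 'a' from first, 'i' from second => "ai"
  Position 3: 'd' from first, 'h' from second => "dh"
  Position 4: 'a' from first, 'h' from second => "ah"
Result: ajbfaidhah

ajbfaidhah


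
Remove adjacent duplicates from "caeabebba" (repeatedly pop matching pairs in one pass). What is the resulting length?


Input: caeabebba
Stack-based adjacent duplicate removal:
  Read 'c': push. Stack: c
  Read 'a': push. Stack: ca
  Read 'e': push. Stack: cae
  Read 'a': push. Stack: caea
  Read 'b': push. Stack: caeab
  Read 'e': push. Stack: caeabe
  Read 'b': push. Stack: caeabeb
  Read 'b': matches stack top 'b' => pop. Stack: caeabe
  Read 'a': push. Stack: caeabea
Final stack: "caeabea" (length 7)

7


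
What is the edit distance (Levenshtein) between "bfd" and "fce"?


Computing edit distance: "bfd" -> "fce"
DP table:
           f    c    e
      0    1    2    3
  b   1    1    2    3
  f   2    1    2    3
  d   3    2    2    3
Edit distance = dp[3][3] = 3

3


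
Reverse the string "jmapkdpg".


Input: jmapkdpg
Reading characters right to left:
  Position 7: 'g'
  Position 6: 'p'
  Position 5: 'd'
  Position 4: 'k'
  Position 3: 'p'
  Position 2: 'a'
  Position 1: 'm'
  Position 0: 'j'
Reversed: gpdkpamj

gpdkpamj


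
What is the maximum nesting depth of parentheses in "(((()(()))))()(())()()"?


Input: "(((()(()))))()(())()()"
Tracking depth:
  Position 0 '(': depth becomes 1
  Position 1 '(': depth becomes 2
  Position 2 '(': depth becomes 3
  Position 3 '(': depth becomes 4
  Position 4 ')': depth becomes 3
  Position 5 '(': depth becomes 4
  Position 6 '(': depth becomes 5
  Position 7 ')': depth becomes 4
  Position 8 ')': depth becomes 3
  Position 9 ')': depth becomes 2
  Position 10 ')': depth becomes 1
  Position 11 ')': depth becomes 0
  Position 12 '(': depth becomes 1
  Position 13 ')': depth becomes 0
  Position 14 '(': depth becomes 1
  Position 15 '(': depth becomes 2
  Position 16 ')': depth becomes 1
  Position 17 ')': depth becomes 0
  Position 18 '(': depth becomes 1
  Position 19 ')': depth becomes 0
  Position 20 '(': depth becomes 1
  Position 21 ')': depth becomes 0
Maximum depth reached: 5

5


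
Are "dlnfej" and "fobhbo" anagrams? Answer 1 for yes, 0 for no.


Strings: "dlnfej", "fobhbo"
Sorted first:  defjln
Sorted second: bbfhoo
Differ at position 0: 'd' vs 'b' => not anagrams

0


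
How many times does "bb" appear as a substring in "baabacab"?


Searching for "bb" in "baabacab"
Scanning each position:
  Position 0: "ba" => no
  Position 1: "aa" => no
  Position 2: "ab" => no
  Position 3: "ba" => no
  Position 4: "ac" => no
  Position 5: "ca" => no
  Position 6: "ab" => no
Total occurrences: 0

0


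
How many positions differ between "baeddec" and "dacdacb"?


Comparing "baeddec" and "dacdacb" position by position:
  Position 0: 'b' vs 'd' => DIFFER
  Position 1: 'a' vs 'a' => same
  Position 2: 'e' vs 'c' => DIFFER
  Position 3: 'd' vs 'd' => same
  Position 4: 'd' vs 'a' => DIFFER
  Position 5: 'e' vs 'c' => DIFFER
  Position 6: 'c' vs 'b' => DIFFER
Positions that differ: 5

5


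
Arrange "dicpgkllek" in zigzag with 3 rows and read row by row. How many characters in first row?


Zigzag "dicpgkllek" into 3 rows:
Placing characters:
  'd' => row 0
  'i' => row 1
  'c' => row 2
  'p' => row 1
  'g' => row 0
  'k' => row 1
  'l' => row 2
  'l' => row 1
  'e' => row 0
  'k' => row 1
Rows:
  Row 0: "dge"
  Row 1: "ipklk"
  Row 2: "cl"
First row length: 3

3


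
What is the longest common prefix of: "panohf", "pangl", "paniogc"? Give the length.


Words: panohf, pangl, paniogc
  Position 0: all 'p' => match
  Position 1: all 'a' => match
  Position 2: all 'n' => match
  Position 3: ('o', 'g', 'i') => mismatch, stop
LCP = "pan" (length 3)

3


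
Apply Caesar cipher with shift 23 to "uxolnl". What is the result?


Caesar cipher: shift "uxolnl" by 23
  'u' (pos 20) + 23 = pos 17 = 'r'
  'x' (pos 23) + 23 = pos 20 = 'u'
  'o' (pos 14) + 23 = pos 11 = 'l'
  'l' (pos 11) + 23 = pos 8 = 'i'
  'n' (pos 13) + 23 = pos 10 = 'k'
  'l' (pos 11) + 23 = pos 8 = 'i'
Result: ruliki

ruliki
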